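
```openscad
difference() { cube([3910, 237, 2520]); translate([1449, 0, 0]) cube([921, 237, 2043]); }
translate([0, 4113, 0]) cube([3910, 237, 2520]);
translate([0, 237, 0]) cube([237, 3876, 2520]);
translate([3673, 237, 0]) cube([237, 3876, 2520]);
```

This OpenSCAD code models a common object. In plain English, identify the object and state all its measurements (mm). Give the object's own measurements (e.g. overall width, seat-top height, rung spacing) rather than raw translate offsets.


A single room: four walls, each 2520 mm tall and 237 mm thick, enclosing an outside footprint 3910×4350 mm (x × y), no floor or roof. The front and back walls (−y and +y sides) run the full x-width; the side walls fit between their inner faces. A door opening 921 mm wide and 2043 mm tall is cut through the front wall from the floor up, its −x edge 1449 mm from the wall's −x end.


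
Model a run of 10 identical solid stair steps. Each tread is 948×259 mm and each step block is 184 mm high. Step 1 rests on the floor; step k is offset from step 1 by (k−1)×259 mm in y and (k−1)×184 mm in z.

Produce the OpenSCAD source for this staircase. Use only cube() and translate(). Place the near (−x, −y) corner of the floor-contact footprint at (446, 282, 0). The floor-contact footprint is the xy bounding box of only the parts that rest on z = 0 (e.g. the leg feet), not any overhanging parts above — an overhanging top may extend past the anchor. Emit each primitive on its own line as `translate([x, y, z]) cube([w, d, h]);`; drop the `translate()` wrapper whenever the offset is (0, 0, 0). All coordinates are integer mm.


translate([446, 282, 0]) cube([948, 259, 184]);
translate([446, 541, 184]) cube([948, 259, 184]);
translate([446, 800, 368]) cube([948, 259, 184]);
translate([446, 1059, 552]) cube([948, 259, 184]);
translate([446, 1318, 736]) cube([948, 259, 184]);
translate([446, 1577, 920]) cube([948, 259, 184]);
translate([446, 1836, 1104]) cube([948, 259, 184]);
translate([446, 2095, 1288]) cube([948, 259, 184]);
translate([446, 2354, 1472]) cube([948, 259, 184]);
translate([446, 2613, 1656]) cube([948, 259, 184]);


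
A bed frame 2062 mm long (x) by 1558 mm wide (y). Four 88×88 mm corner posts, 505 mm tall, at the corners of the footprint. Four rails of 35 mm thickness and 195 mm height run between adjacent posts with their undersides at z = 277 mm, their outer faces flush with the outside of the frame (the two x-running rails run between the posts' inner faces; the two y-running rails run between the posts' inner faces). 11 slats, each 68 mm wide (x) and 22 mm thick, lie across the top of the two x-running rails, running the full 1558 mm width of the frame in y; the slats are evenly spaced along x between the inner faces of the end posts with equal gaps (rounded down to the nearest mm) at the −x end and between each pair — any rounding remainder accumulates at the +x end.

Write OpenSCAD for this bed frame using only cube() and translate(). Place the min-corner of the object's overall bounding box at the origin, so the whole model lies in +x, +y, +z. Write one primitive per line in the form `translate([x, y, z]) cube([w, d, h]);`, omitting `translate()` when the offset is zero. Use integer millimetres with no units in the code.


cube([88, 88, 505]);
translate([0, 1470, 0]) cube([88, 88, 505]);
translate([1974, 0, 0]) cube([88, 88, 505]);
translate([1974, 1470, 0]) cube([88, 88, 505]);
translate([88, 0, 277]) cube([1886, 35, 195]);
translate([88, 1523, 277]) cube([1886, 35, 195]);
translate([0, 88, 277]) cube([35, 1382, 195]);
translate([2027, 88, 277]) cube([35, 1382, 195]);
translate([182, 0, 472]) cube([68, 1558, 22]);
translate([344, 0, 472]) cube([68, 1558, 22]);
translate([506, 0, 472]) cube([68, 1558, 22]);
translate([668, 0, 472]) cube([68, 1558, 22]);
translate([830, 0, 472]) cube([68, 1558, 22]);
translate([992, 0, 472]) cube([68, 1558, 22]);
translate([1154, 0, 472]) cube([68, 1558, 22]);
translate([1316, 0, 472]) cube([68, 1558, 22]);
translate([1478, 0, 472]) cube([68, 1558, 22]);
translate([1640, 0, 472]) cube([68, 1558, 22]);
translate([1802, 0, 472]) cube([68, 1558, 22]);


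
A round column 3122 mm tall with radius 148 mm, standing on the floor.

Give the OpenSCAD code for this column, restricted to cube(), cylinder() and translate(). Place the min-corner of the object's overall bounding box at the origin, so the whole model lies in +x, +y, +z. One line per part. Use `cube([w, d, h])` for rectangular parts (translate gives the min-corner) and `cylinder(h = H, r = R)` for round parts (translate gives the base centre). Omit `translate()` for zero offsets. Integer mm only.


translate([148, 148, 0]) cylinder(h = 3122, r = 148);


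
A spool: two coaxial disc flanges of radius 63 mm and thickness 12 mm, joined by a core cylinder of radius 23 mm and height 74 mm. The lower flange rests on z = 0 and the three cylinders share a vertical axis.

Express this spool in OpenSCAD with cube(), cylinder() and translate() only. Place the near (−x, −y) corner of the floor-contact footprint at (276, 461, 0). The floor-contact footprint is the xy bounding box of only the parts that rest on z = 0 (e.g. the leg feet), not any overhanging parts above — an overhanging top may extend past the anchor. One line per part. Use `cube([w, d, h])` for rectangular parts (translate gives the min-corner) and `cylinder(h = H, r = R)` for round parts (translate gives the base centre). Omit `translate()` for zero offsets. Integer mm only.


translate([339, 524, 0]) cylinder(h = 12, r = 63);
translate([339, 524, 12]) cylinder(h = 74, r = 23);
translate([339, 524, 86]) cylinder(h = 12, r = 63);


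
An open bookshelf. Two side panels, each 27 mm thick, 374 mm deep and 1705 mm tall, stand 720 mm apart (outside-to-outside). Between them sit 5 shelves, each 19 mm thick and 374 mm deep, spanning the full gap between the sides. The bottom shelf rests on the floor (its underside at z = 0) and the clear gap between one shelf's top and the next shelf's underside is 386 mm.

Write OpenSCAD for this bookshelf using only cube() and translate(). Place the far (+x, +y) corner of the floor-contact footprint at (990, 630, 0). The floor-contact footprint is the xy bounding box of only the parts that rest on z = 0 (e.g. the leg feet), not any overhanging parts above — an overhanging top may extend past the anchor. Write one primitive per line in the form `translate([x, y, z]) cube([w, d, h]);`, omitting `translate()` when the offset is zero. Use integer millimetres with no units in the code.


translate([270, 256, 0]) cube([27, 374, 1705]);
translate([963, 256, 0]) cube([27, 374, 1705]);
translate([297, 256, 0]) cube([666, 374, 19]);
translate([297, 256, 405]) cube([666, 374, 19]);
translate([297, 256, 810]) cube([666, 374, 19]);
translate([297, 256, 1215]) cube([666, 374, 19]);
translate([297, 256, 1620]) cube([666, 374, 19]);


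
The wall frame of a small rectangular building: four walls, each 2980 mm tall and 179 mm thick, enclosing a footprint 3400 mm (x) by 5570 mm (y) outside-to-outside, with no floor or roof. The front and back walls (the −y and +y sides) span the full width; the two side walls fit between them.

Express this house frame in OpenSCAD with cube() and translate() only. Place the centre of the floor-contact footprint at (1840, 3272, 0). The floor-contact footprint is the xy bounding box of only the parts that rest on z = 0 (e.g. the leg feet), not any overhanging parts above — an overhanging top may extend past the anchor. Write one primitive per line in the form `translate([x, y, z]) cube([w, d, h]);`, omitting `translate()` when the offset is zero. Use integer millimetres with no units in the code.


translate([140, 487, 0]) cube([3400, 179, 2980]);
translate([140, 5878, 0]) cube([3400, 179, 2980]);
translate([140, 666, 0]) cube([179, 5212, 2980]);
translate([3361, 666, 0]) cube([179, 5212, 2980]);


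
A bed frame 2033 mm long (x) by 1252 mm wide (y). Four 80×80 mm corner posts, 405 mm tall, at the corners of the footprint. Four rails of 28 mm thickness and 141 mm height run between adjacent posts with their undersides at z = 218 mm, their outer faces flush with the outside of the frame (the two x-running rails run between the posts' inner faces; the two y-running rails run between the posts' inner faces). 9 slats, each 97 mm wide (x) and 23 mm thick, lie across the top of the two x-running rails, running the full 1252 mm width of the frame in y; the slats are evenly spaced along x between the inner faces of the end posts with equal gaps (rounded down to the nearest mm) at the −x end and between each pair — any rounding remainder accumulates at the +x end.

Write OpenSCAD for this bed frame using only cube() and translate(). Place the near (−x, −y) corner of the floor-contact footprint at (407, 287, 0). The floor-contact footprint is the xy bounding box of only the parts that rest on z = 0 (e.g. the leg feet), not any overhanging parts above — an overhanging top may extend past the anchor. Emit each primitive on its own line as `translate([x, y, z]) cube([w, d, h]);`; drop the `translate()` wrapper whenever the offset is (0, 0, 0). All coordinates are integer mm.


translate([407, 287, 0]) cube([80, 80, 405]);
translate([407, 1459, 0]) cube([80, 80, 405]);
translate([2360, 287, 0]) cube([80, 80, 405]);
translate([2360, 1459, 0]) cube([80, 80, 405]);
translate([487, 287, 218]) cube([1873, 28, 141]);
translate([487, 1511, 218]) cube([1873, 28, 141]);
translate([407, 367, 218]) cube([28, 1092, 141]);
translate([2412, 367, 218]) cube([28, 1092, 141]);
translate([587, 287, 359]) cube([97, 1252, 23]);
translate([784, 287, 359]) cube([97, 1252, 23]);
translate([981, 287, 359]) cube([97, 1252, 23]);
translate([1178, 287, 359]) cube([97, 1252, 23]);
translate([1375, 287, 359]) cube([97, 1252, 23]);
translate([1572, 287, 359]) cube([97, 1252, 23]);
translate([1769, 287, 359]) cube([97, 1252, 23]);
translate([1966, 287, 359]) cube([97, 1252, 23]);
translate([2163, 287, 359]) cube([97, 1252, 23]);


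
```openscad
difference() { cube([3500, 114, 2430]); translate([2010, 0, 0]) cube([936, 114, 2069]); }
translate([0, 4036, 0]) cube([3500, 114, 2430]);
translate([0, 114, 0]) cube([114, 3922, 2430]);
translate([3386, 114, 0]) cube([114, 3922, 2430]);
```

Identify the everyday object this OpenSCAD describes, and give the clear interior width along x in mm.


A single room. The interior width is 3272 mm.

Four walls enclosing a rectangle with a door in the front wall — a room. Outside width 3500 minus two 114 mm walls gives 3272 mm.


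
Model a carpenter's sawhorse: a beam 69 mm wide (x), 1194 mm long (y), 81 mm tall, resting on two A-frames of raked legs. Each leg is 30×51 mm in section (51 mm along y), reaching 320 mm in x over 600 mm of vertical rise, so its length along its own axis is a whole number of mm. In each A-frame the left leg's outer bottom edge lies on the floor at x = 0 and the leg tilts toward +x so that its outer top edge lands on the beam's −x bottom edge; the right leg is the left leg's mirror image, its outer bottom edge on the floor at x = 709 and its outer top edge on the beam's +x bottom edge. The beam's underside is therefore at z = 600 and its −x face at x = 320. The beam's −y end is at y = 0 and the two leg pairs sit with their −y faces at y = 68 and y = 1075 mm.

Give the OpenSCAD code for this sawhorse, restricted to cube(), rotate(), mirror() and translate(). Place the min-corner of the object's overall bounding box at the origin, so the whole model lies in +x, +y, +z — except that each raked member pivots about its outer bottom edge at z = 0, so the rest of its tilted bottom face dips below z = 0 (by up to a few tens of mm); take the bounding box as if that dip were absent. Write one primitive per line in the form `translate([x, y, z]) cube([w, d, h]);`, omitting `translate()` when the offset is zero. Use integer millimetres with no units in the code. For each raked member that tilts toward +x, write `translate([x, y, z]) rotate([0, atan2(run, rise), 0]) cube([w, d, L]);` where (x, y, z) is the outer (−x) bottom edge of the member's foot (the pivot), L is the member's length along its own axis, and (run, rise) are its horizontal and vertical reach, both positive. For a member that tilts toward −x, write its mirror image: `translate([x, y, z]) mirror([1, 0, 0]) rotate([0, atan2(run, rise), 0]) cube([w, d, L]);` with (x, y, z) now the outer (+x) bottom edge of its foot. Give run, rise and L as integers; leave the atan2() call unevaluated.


translate([320, 0, 600]) cube([69, 1194, 81]);
translate([0, 68, 0]) rotate([0, atan2(320, 600), 0]) cube([30, 51, 680]);
translate([709, 68, 0]) mirror([1, 0, 0]) rotate([0, atan2(320, 600), 0]) cube([30, 51, 680]);
translate([0, 1075, 0]) rotate([0, atan2(320, 600), 0]) cube([30, 51, 680]);
translate([709, 1075, 0]) mirror([1, 0, 0]) rotate([0, atan2(320, 600), 0]) cube([30, 51, 680]);


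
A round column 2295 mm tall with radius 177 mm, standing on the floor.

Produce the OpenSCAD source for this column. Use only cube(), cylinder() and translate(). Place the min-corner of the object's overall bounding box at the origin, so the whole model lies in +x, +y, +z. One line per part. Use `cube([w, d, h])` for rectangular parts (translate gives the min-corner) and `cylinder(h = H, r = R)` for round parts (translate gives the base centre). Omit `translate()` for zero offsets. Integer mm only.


translate([177, 177, 0]) cylinder(h = 2295, r = 177);


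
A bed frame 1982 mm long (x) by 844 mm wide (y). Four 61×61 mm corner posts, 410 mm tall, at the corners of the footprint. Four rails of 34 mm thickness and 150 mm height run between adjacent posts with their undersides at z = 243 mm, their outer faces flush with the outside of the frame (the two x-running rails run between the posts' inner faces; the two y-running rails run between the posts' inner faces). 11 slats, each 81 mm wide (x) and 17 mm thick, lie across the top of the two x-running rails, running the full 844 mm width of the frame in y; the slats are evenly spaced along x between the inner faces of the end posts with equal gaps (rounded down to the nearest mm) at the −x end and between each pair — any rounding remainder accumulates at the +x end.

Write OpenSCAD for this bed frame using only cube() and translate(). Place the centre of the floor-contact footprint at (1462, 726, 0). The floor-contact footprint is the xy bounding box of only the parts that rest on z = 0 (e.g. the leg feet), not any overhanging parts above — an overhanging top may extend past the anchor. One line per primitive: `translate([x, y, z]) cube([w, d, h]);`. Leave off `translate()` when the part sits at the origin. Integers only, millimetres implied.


// slat z = rail_z + rail_h = 243 + 150 = 393
// slat gap = ⌊(1860 − 11·81) / 12⌋ = 80
translate([471, 304, 0]) cube([61, 61, 410]);
translate([471, 1087, 0]) cube([61, 61, 410]);
translate([2392, 304, 0]) cube([61, 61, 410]);
translate([2392, 1087, 0]) cube([61, 61, 410]);
translate([532, 304, 243]) cube([1860, 34, 150]);
translate([532, 1114, 243]) cube([1860, 34, 150]);
translate([471, 365, 243]) cube([34, 722, 150]);
translate([2419, 365, 243]) cube([34, 722, 150]);
translate([612, 304, 393]) cube([81, 844, 17]);
translate([773, 304, 393]) cube([81, 844, 17]);
translate([934, 304, 393]) cube([81, 844, 17]);
translate([1095, 304, 393]) cube([81, 844, 17]);
translate([1256, 304, 393]) cube([81, 844, 17]);
translate([1417, 304, 393]) cube([81, 844, 17]);
translate([1578, 304, 393]) cube([81, 844, 17]);
translate([1739, 304, 393]) cube([81, 844, 17]);
translate([1900, 304, 393]) cube([81, 844, 17]);
translate([2061, 304, 393]) cube([81, 844, 17]);
translate([2222, 304, 393]) cube([81, 844, 17]);


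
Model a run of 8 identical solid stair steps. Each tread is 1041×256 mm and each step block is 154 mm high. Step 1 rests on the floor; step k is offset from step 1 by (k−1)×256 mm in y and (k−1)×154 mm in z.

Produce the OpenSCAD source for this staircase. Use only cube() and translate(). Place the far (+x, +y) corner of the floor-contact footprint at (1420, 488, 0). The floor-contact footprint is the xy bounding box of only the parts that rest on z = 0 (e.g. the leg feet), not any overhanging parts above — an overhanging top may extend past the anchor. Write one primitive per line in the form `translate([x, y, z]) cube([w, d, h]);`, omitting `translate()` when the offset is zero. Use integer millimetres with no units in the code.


translate([379, 232, 0]) cube([1041, 256, 154]);
translate([379, 488, 154]) cube([1041, 256, 154]);
translate([379, 744, 308]) cube([1041, 256, 154]);
translate([379, 1000, 462]) cube([1041, 256, 154]);
translate([379, 1256, 616]) cube([1041, 256, 154]);
translate([379, 1512, 770]) cube([1041, 256, 154]);
translate([379, 1768, 924]) cube([1041, 256, 154]);
translate([379, 2024, 1078]) cube([1041, 256, 154]);


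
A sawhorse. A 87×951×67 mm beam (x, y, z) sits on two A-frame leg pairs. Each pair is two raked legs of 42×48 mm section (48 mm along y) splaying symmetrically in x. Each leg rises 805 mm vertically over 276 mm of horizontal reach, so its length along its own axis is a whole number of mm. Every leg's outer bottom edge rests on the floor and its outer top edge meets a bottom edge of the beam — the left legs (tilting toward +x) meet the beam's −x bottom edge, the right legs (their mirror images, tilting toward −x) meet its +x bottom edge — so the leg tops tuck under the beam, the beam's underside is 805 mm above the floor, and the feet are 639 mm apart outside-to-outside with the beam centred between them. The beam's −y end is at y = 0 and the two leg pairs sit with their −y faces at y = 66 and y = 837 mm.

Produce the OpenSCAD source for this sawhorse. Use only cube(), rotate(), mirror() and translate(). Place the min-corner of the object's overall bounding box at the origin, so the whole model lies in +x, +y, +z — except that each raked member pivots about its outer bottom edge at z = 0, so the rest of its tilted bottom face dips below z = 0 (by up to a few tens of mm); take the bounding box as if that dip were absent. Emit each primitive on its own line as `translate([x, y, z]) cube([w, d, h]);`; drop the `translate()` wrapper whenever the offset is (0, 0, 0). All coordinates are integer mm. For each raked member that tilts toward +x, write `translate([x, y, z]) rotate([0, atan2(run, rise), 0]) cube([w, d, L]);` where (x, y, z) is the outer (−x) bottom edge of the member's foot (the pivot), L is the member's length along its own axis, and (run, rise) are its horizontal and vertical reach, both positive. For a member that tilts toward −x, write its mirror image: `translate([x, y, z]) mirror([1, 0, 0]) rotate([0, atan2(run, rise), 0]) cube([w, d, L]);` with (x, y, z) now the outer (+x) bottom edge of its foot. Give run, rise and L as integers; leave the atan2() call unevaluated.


translate([276, 0, 805]) cube([87, 951, 67]);
translate([0, 66, 0]) rotate([0, atan2(276, 805), 0]) cube([42, 48, 851]);
translate([639, 66, 0]) mirror([1, 0, 0]) rotate([0, atan2(276, 805), 0]) cube([42, 48, 851]);
translate([0, 837, 0]) rotate([0, atan2(276, 805), 0]) cube([42, 48, 851]);
translate([639, 837, 0]) mirror([1, 0, 0]) rotate([0, atan2(276, 805), 0]) cube([42, 48, 851]);


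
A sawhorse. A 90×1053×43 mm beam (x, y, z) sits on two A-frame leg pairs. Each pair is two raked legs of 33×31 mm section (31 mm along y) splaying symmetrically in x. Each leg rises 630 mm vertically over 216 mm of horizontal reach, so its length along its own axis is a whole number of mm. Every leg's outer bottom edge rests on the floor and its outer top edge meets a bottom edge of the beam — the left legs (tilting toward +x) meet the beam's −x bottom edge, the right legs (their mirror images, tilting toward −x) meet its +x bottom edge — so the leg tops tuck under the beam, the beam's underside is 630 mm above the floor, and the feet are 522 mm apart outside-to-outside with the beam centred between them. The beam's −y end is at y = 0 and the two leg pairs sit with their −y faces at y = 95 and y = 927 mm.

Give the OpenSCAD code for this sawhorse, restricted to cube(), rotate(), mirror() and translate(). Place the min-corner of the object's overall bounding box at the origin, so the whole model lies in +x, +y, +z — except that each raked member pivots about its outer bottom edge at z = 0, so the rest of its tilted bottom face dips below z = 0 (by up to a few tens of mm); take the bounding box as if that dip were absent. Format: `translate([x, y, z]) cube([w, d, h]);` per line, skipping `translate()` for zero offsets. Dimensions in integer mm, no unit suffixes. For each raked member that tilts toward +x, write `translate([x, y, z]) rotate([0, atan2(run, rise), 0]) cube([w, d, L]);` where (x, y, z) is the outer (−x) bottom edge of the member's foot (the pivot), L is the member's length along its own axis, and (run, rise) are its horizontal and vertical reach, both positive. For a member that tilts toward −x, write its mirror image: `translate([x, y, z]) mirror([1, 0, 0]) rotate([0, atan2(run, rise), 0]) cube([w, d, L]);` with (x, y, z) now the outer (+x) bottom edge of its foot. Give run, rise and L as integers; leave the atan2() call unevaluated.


translate([216, 0, 630]) cube([90, 1053, 43]);
translate([0, 95, 0]) rotate([0, atan2(216, 630), 0]) cube([33, 31, 666]);
translate([522, 95, 0]) mirror([1, 0, 0]) rotate([0, atan2(216, 630), 0]) cube([33, 31, 666]);
translate([0, 927, 0]) rotate([0, atan2(216, 630), 0]) cube([33, 31, 666]);
translate([522, 927, 0]) mirror([1, 0, 0]) rotate([0, atan2(216, 630), 0]) cube([33, 31, 666]);


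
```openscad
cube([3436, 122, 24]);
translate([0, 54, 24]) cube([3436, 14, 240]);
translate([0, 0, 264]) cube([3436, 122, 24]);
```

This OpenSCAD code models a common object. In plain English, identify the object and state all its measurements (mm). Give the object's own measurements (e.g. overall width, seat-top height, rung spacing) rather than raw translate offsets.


An I-beam lying along x, 3436 mm long. Overall section height 288 mm. Two flanges 122 mm wide (y) and 24 mm thick, one on the floor and one at the top; a web 14 mm thick runs between them, centred on the flange width.


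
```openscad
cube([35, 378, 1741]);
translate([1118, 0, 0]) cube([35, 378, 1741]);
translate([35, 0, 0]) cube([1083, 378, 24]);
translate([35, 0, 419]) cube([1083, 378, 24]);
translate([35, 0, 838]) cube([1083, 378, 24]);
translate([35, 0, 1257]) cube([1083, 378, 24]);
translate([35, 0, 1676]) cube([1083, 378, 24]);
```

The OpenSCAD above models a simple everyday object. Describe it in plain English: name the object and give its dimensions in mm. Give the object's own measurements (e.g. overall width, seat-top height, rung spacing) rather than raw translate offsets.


An open bookshelf. Two side panels, each 35 mm thick, 378 mm deep and 1741 mm tall, stand 1153 mm apart (outside-to-outside). Between them sit 5 shelves, each 24 mm thick and 378 mm deep, spanning the full gap between the sides. The bottom shelf rests on the floor (its underside at z = 0) and the clear gap between one shelf's top and the next shelf's underside is 395 mm.


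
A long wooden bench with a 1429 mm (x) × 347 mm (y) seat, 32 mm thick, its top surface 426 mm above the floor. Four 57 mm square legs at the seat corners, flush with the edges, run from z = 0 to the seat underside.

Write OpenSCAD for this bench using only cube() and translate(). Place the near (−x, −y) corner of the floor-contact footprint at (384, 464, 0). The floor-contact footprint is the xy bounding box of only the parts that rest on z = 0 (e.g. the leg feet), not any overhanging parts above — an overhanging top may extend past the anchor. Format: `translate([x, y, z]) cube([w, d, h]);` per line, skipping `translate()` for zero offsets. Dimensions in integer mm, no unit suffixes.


translate([384, 464, 394]) cube([1429, 347, 32]);
translate([384, 464, 0]) cube([57, 57, 394]);
translate([384, 754, 0]) cube([57, 57, 394]);
translate([1756, 464, 0]) cube([57, 57, 394]);
translate([1756, 754, 0]) cube([57, 57, 394]);


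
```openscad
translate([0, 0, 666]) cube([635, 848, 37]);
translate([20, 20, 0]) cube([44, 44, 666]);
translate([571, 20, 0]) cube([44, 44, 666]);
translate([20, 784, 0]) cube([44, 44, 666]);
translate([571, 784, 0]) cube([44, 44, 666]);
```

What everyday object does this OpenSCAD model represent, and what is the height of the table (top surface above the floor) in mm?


A table. The table height is 703 mm.

A 635×848×37 slab sits at z = 666 on four 44 mm square posts — a table. The top surface is at 666 + 37 = 703 mm.


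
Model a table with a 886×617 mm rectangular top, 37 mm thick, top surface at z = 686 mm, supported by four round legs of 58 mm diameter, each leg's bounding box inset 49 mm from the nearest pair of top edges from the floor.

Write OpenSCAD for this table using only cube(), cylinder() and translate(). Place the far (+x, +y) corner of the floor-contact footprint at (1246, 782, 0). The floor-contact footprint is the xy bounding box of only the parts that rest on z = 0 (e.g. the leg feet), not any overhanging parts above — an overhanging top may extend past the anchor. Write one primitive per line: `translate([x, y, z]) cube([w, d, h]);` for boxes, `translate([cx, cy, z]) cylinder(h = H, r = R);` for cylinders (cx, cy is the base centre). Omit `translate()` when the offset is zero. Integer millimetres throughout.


translate([409, 214, 649]) cube([886, 617, 37]);
translate([487, 292, 0]) cylinder(h = 649, r = 29);
translate([1217, 292, 0]) cylinder(h = 649, r = 29);
translate([487, 753, 0]) cylinder(h = 649, r = 29);
translate([1217, 753, 0]) cylinder(h = 649, r = 29);


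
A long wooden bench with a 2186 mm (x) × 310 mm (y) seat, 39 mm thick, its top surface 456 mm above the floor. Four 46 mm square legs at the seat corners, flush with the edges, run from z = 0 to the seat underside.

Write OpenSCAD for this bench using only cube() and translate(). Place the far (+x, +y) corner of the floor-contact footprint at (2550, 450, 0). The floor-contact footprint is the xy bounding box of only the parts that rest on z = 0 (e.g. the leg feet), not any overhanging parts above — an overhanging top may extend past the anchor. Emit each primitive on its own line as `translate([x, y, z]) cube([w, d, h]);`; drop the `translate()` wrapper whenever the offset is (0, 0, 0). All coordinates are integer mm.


translate([364, 140, 417]) cube([2186, 310, 39]);
translate([364, 140, 0]) cube([46, 46, 417]);
translate([364, 404, 0]) cube([46, 46, 417]);
translate([2504, 140, 0]) cube([46, 46, 417]);
translate([2504, 404, 0]) cube([46, 46, 417]);


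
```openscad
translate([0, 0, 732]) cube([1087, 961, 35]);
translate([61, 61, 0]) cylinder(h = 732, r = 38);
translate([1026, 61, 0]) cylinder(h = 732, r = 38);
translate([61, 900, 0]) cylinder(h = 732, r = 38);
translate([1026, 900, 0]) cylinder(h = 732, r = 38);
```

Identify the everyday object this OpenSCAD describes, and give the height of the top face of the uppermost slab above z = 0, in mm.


A table. The table height is 767 mm.

A 1087×961×35 slab sits at z = 732 on four Ø76 mm round legs — a table. The top surface is at 732 + 35 = 767 mm.


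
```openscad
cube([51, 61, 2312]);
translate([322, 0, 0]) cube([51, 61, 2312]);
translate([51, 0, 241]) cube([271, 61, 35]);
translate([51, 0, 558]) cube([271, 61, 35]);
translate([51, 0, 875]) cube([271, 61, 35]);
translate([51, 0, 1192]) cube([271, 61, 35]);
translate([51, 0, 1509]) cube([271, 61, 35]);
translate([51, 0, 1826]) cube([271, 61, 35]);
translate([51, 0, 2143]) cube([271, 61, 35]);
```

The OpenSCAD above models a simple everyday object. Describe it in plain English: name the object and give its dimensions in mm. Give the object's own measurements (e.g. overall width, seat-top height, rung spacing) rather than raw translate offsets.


A straight ladder. Two 51×61 mm vertical rails, 2312 mm tall, stand 373 mm apart (outside-to-outside) with their front faces coplanar on the −y side. 7 rungs, each 61 mm deep and 35 mm tall, span between the inner faces of the rails, front faces flush with the rails. The lowest rung's underside is at z = 241 mm and rungs are spaced 317 mm apart (underside to underside).


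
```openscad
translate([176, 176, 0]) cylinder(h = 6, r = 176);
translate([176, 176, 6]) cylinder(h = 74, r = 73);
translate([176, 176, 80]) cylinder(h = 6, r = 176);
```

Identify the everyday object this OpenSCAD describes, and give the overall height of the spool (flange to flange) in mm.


A spool. The overall height is 86 mm.

Three coaxial cylinders, large–small–large — a spool. Two 6 mm flanges and a 74 mm core give 6 + 74 + 6 = 86 mm.


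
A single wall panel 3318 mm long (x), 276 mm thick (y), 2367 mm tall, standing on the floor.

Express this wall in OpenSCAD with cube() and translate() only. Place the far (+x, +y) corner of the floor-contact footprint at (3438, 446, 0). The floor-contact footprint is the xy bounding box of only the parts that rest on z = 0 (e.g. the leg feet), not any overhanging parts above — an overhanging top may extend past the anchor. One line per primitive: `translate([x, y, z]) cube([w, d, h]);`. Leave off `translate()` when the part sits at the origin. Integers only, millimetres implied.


translate([120, 170, 0]) cube([3318, 276, 2367]);


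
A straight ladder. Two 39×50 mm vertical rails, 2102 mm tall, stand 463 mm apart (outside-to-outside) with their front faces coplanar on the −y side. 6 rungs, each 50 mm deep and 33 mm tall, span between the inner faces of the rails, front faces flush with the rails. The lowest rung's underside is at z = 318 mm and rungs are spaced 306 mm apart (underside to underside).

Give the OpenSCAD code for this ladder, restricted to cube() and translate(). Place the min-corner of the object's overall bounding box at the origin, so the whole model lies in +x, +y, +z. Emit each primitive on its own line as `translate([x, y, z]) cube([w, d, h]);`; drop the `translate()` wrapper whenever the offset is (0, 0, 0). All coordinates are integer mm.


cube([39, 50, 2102]);
translate([424, 0, 0]) cube([39, 50, 2102]);
translate([39, 0, 318]) cube([385, 50, 33]);
translate([39, 0, 624]) cube([385, 50, 33]);
translate([39, 0, 930]) cube([385, 50, 33]);
translate([39, 0, 1236]) cube([385, 50, 33]);
translate([39, 0, 1542]) cube([385, 50, 33]);
translate([39, 0, 1848]) cube([385, 50, 33]);


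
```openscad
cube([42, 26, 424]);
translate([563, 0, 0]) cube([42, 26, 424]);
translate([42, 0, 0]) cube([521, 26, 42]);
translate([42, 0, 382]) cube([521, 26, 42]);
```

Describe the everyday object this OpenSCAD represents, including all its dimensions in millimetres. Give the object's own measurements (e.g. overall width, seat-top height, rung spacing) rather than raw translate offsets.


A rectangular picture frame lying in the x–z plane (depth along y). The opening is 521 mm wide (x) by 340 mm tall (z), surrounded by a border 42 mm wide on all four sides. The frame is 26 mm deep and is made of two full-height vertical stiles with two horizontal rails fitted between them.


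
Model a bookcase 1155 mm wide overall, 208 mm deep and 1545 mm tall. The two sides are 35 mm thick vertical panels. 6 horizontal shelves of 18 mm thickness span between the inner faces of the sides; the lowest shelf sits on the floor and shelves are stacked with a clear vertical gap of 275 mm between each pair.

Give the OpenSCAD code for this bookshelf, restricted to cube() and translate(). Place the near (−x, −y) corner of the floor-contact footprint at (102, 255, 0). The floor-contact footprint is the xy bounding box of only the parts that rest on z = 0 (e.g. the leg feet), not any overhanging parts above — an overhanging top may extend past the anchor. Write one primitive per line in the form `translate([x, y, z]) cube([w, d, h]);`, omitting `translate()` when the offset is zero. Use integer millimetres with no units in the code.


translate([102, 255, 0]) cube([35, 208, 1545]);
translate([1222, 255, 0]) cube([35, 208, 1545]);
translate([137, 255, 0]) cube([1085, 208, 18]);
translate([137, 255, 293]) cube([1085, 208, 18]);
translate([137, 255, 586]) cube([1085, 208, 18]);
translate([137, 255, 879]) cube([1085, 208, 18]);
translate([137, 255, 1172]) cube([1085, 208, 18]);
translate([137, 255, 1465]) cube([1085, 208, 18]);


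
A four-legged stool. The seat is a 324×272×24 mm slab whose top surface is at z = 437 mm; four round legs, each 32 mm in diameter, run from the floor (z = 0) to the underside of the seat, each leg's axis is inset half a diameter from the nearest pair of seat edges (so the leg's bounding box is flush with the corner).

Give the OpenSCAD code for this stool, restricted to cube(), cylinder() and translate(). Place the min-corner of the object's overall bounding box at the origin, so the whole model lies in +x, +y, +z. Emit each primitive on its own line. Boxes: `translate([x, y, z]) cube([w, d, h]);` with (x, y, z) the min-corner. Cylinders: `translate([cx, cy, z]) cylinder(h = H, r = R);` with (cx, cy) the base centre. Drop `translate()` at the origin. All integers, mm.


// leg_h = 437 - 24 = 413
translate([0, 0, 413]) cube([324, 272, 24]);
translate([16, 16, 0]) cylinder(h = 413, r = 16);
translate([308, 16, 0]) cylinder(h = 413, r = 16);
translate([16, 256, 0]) cylinder(h = 413, r = 16);
translate([308, 256, 0]) cylinder(h = 413, r = 16);


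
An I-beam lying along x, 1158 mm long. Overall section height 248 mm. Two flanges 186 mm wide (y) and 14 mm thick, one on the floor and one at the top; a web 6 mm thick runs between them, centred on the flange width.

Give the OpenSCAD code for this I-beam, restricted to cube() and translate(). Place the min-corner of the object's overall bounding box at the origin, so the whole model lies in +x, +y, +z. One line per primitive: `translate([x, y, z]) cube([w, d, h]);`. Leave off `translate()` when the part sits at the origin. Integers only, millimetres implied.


cube([1158, 186, 14]);
translate([0, 90, 14]) cube([1158, 6, 220]);
translate([0, 0, 234]) cube([1158, 186, 14]);


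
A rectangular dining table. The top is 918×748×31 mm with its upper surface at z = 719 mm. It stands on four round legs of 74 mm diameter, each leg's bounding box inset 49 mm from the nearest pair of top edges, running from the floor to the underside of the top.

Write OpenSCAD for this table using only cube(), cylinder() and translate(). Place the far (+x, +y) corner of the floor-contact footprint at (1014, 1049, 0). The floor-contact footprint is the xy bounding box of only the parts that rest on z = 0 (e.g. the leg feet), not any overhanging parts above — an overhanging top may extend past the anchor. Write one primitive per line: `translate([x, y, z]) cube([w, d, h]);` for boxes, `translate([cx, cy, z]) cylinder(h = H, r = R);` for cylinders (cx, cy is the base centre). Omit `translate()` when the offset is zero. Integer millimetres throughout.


translate([145, 350, 688]) cube([918, 748, 31]);
translate([231, 436, 0]) cylinder(h = 688, r = 37);
translate([977, 436, 0]) cylinder(h = 688, r = 37);
translate([231, 1012, 0]) cylinder(h = 688, r = 37);
translate([977, 1012, 0]) cylinder(h = 688, r = 37);


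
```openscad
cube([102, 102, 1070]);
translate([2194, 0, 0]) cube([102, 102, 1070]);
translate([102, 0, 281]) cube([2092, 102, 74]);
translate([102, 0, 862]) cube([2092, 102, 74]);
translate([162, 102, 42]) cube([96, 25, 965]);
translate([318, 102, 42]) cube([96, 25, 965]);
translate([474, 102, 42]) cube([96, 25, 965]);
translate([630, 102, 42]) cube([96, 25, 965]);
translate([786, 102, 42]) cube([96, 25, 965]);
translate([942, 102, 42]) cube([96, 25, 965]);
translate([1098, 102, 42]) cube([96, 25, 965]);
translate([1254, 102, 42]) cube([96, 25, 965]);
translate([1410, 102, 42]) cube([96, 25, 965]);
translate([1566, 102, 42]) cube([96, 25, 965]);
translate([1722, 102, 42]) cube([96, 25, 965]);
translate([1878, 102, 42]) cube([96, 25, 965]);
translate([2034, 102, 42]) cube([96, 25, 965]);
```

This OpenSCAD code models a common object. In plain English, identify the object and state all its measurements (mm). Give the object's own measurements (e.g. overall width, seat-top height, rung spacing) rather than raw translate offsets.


A fence section. Two 102×102 mm posts, 1070 mm tall, stand on the floor with a clear span of 2092 mm between their inner faces. Two horizontal rails of 102×74 mm section span the gap between the posts with their undersides at z = 281 mm and z = 862 mm, flush with the posts' −y face. 13 pickets, each 96 mm wide, 25 mm thick and 965 mm tall, are fixed to the +y face of the rails with their bottoms at z = 42 mm, spaced across the span with a 60 mm gap after the −x post and between neighbouring pickets, with 64 mm left before the +x post.


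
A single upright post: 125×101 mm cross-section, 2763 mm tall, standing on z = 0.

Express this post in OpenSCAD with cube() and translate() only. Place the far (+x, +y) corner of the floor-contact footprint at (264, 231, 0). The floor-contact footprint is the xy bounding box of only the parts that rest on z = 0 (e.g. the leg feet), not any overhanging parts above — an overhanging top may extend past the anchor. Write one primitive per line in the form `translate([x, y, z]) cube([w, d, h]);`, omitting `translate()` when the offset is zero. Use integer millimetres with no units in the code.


translate([139, 130, 0]) cube([125, 101, 2763]);


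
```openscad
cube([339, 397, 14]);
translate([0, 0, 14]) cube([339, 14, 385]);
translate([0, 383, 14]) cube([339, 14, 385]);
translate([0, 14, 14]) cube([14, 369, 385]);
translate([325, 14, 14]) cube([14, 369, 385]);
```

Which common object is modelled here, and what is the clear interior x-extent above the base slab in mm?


An open box. The internal width is 311 mm.

A 339×397 base slab with four walls standing on it — an open box. The base is 339 mm wide and the walls are 14 mm thick, so the internal width is 339 − 2 × 14 = 311 mm.


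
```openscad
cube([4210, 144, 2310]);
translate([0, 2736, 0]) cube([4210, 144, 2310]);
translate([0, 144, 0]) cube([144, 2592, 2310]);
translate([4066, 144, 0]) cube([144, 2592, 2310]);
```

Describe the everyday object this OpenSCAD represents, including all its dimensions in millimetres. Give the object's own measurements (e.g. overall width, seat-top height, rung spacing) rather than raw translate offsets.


The wall frame of a small rectangular building: four walls, each 2310 mm tall and 144 mm thick, enclosing a footprint 4210 mm (x) by 2880 mm (y) outside-to-outside, with no floor or roof. The front and back walls (the −y and +y sides) span the full width; the two side walls fit between them.


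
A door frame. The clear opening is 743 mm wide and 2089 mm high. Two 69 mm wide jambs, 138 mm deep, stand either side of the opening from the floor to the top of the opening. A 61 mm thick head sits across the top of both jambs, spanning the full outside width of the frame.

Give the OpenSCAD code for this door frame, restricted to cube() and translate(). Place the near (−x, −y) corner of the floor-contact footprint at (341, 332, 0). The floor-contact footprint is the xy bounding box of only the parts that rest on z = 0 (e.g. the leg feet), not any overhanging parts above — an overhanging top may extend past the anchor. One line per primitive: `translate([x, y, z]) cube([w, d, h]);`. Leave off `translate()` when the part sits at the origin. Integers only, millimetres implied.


translate([341, 332, 0]) cube([69, 138, 2089]);
translate([1153, 332, 0]) cube([69, 138, 2089]);
translate([341, 332, 2089]) cube([881, 138, 61]);


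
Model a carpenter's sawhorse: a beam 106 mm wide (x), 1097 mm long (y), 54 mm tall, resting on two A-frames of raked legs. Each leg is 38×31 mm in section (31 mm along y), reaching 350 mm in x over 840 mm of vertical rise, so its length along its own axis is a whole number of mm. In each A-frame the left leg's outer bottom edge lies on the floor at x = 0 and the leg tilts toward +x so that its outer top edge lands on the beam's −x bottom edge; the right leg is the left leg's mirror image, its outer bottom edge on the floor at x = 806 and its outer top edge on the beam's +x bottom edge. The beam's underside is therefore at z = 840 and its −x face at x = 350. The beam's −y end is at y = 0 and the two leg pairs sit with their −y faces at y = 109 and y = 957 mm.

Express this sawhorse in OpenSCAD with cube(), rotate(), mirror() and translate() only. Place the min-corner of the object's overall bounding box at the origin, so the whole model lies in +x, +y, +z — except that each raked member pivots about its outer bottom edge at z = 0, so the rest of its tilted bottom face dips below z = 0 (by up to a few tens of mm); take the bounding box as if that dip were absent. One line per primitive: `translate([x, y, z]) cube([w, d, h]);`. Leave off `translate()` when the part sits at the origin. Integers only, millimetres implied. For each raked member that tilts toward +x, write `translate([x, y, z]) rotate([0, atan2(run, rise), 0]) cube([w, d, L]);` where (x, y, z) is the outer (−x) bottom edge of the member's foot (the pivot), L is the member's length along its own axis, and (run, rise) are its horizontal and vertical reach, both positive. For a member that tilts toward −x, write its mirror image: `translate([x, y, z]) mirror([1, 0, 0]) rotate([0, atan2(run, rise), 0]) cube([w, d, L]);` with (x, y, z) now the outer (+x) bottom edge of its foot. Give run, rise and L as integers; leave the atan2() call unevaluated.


// leg length = √(350² + 840²) = 910
// right-leg outer foot x = 2·350 + 106 = 806
// beam min-corner = (350, 0, 840)
translate([350, 0, 840]) cube([106, 1097, 54]);
translate([0, 109, 0]) rotate([0, atan2(350, 840), 0]) cube([38, 31, 910]);
translate([806, 109, 0]) mirror([1, 0, 0]) rotate([0, atan2(350, 840), 0]) cube([38, 31, 910]);
translate([0, 957, 0]) rotate([0, atan2(350, 840), 0]) cube([38, 31, 910]);
translate([806, 957, 0]) mirror([1, 0, 0]) rotate([0, atan2(350, 840), 0]) cube([38, 31, 910]);
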